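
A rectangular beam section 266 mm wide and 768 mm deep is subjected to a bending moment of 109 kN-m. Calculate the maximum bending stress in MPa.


I = b * h^3 / 12 = 266 * 768^3 / 12 = 10041163776.0 mm^4
y = h / 2 = 768 / 2 = 384.0 mm
M = 109 kN-m = 109000000.0 N-mm
sigma = M * y / I = 109000000.0 * 384.0 / 10041163776.0
= 4.17 MPa

4.17 MPa


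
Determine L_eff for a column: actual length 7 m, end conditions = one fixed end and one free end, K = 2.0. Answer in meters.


L_eff = K * L
= 2.0 * 7
= 14.0 m

14.0 m


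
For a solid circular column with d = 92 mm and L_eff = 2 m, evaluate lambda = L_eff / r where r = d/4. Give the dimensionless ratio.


Radius of gyration r = d / 4 = 92 / 4 = 23.0 mm
L_eff = 2000.0 mm
Slenderness ratio = L / r = 2000.0 / 23.0 = 86.96 (dimensionless)

86.96 (dimensionless)


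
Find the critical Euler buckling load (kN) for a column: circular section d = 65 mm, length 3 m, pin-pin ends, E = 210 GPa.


I = pi * d^4 / 64 = 876240.51 mm^4
L = 3000.0 mm
P_cr = pi^2 * E * I / L^2
= 9.8696 * 210000.0 * 876240.51 / 3000.0^2
= 201790.1 N = 201.7901 kN

201.7901 kN


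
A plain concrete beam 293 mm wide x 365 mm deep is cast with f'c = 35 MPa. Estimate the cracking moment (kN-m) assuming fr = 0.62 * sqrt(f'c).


fr = 0.62 * sqrt(35) = 0.62 * 5.9161 = 3.668 MPa
I = 293 * 365^3 / 12 = 1187312302.08 mm^4
y_t = 182.5 mm
M_cr = fr * I / y_t = 3.668 * 1187312302.08 / 182.5 N-mm
= 23.8632 kN-m

23.8632 kN-m


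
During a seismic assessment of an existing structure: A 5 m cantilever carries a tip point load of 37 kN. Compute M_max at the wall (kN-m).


For a cantilever with a point load at the free end:
M_max = P * L = 37 * 5 = 185 kN-m

185 kN-m


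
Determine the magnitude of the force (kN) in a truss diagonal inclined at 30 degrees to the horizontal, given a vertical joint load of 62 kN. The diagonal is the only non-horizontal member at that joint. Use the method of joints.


At the joint, only the diagonal has a vertical component, so vertical equilibrium gives:
F * sin(30) = 62
F = 62 / sin(30)
= 62 / 0.5
= 124.0 kN

124.0 kN


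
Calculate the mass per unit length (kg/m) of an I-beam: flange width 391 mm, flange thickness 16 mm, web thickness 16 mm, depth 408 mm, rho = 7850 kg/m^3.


A_flanges = 2 * 391 * 16 = 12512 mm^2
A_web = (408 - 2 * 16) * 16 = 6016 mm^2
A_total = 12512 + 6016 = 18528 mm^2 = 0.018528 m^2
Weight = rho * A = 7850 * 0.018528 = 145.4448 kg/m

145.4448 kg/m


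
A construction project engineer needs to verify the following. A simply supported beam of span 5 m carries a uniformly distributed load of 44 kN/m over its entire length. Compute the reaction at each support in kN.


Total load = w * L = 44 * 5 = 220 kN
By symmetry, each reaction R = total / 2 = 220 / 2 = 110.0 kN

110.0 kN


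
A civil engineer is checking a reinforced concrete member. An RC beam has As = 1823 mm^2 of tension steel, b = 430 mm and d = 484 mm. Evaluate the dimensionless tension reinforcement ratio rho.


rho = As / (b * d)
= 1823 / (430 * 484)
= 1823 / 208120
= 0.008759 (dimensionless)

0.008759 (dimensionless)


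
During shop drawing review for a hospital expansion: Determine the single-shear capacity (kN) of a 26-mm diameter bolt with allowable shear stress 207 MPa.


A = pi * d^2 / 4 = pi * 26^2 / 4 = 530.9292 mm^2
V = f_v * A / 1000 = 207 * 530.9292 / 1000
= 109.9023 kN

109.9023 kN


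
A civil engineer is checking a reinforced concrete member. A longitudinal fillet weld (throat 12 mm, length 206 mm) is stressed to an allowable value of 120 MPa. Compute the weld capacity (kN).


Strength = throat * length * allowable stress
= 12 * 206 * 120 N
= 296640 N
= 296.64 kN

296.64 kN


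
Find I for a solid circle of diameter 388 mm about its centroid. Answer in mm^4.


r = d / 2 = 388 / 2 = 194.0 mm
I = pi * r^4 / 4 = pi * 194.0^4 / 4
= 1112491755.27 mm^4

1112491755.27 mm^4


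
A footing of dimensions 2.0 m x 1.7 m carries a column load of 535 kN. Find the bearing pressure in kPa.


A = 2.0 * 1.7 = 3.4 m^2
q = P / A = 535 / 3.4
= 157.3529 kPa

157.3529 kPa


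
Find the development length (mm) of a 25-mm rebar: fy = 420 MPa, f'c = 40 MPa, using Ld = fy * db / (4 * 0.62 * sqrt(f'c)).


Ld = (fy * db) / (4 * 0.62 * sqrt(f'c))
= (420 * 25) / (4 * 0.62 * sqrt(40))
= 10500 / 15.6849
= 669.43 mm

669.43 mm


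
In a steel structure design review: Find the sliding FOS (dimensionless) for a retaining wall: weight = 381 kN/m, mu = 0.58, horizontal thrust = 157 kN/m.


Resisting force = mu * W = 0.58 * 381 = 220.98 kN/m
FOS = Resisting / Driving = 220.98 / 157
= 1.4075 (dimensionless)

1.4075 (dimensionless)


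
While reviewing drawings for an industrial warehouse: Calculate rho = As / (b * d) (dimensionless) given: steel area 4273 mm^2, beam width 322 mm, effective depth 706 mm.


rho = As / (b * d)
= 4273 / (322 * 706)
= 4273 / 227332
= 0.018796 (dimensionless)

0.018796 (dimensionless)


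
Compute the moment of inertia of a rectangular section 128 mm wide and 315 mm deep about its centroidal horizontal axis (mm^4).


I = b * h^3 / 12
= 128 * 315^3 / 12
= 128 * 31255875 / 12
= 333396000.0 mm^4

333396000.0 mm^4


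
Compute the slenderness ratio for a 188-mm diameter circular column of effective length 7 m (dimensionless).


Radius of gyration r = d / 4 = 188 / 4 = 47.0 mm
L_eff = 7000.0 mm
Slenderness ratio = L / r = 7000.0 / 47.0 = 148.94 (dimensionless)

148.94 (dimensionless)


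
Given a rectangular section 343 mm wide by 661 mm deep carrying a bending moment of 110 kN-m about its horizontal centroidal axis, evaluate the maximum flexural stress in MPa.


I = b * h^3 / 12 = 343 * 661^3 / 12 = 8255003323.58 mm^4
y = h / 2 = 661 / 2 = 330.5 mm
M = 110 kN-m = 110000000.0 N-mm
sigma = M * y / I = 110000000.0 * 330.5 / 8255003323.58
= 4.4 MPa

4.4 MPa


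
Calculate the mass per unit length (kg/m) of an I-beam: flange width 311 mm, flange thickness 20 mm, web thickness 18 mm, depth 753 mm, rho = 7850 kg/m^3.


A_flanges = 2 * 311 * 20 = 12440 mm^2
A_web = (753 - 2 * 20) * 18 = 12834 mm^2
A_total = 12440 + 12834 = 25274 mm^2 = 0.025274 m^2
Weight = rho * A = 7850 * 0.025274 = 198.4009 kg/m

198.4009 kg/m


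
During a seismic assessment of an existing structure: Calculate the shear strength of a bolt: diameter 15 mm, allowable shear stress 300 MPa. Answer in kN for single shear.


A = pi * d^2 / 4 = pi * 15^2 / 4 = 176.7146 mm^2
V = f_v * A / 1000 = 300 * 176.7146 / 1000
= 53.0144 kN

53.0144 kN


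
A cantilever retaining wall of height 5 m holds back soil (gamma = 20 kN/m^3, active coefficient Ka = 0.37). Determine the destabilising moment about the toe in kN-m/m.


Pa = 0.5 * Ka * gamma * H^2
= 0.5 * 0.37 * 20 * 5^2
= 92.5 kN/m
Arm = H / 3 = 5 / 3 = 1.6667 m
Mo = Pa * arm = Pa * H / 3 = 92.5 * 5 / 3 = 154.1667 kN-m/m

154.1667 kN-m/m


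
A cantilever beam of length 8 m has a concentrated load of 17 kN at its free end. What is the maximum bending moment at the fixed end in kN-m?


For a cantilever with a point load at the free end:
M_max = P * L = 17 * 8 = 136 kN-m

136 kN-m


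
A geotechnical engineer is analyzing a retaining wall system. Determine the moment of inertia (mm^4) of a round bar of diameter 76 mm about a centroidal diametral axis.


r = d / 2 = 76 / 2 = 38.0 mm
I = pi * r^4 / 4 = pi * 38.0^4 / 4
= 1637661.98 mm^4

1637661.98 mm^4


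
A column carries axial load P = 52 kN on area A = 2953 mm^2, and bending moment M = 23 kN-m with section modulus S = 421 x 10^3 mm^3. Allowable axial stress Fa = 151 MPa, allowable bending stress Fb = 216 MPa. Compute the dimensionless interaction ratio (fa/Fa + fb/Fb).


f_a = P / A = 52000.0 / 2953 = 17.6092 MPa
f_b = M / S = 23000000.0 / 421000.0 = 54.6318 MPa
Ratio = f_a / Fa + f_b / Fb
= 17.6092 / 151 + 54.6318 / 216
= 0.3695 (dimensionless)

0.3695 (dimensionless)


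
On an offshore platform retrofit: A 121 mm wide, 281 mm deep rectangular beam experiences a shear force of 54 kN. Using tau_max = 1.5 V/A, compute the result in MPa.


A = b * h = 121 * 281 = 34001 mm^2
V = 54 kN = 54000.0 N
tau_max = 1.5 * V / A = 1.5 * 54000.0 / 34001
= 2.3823 MPa

2.3823 MPa


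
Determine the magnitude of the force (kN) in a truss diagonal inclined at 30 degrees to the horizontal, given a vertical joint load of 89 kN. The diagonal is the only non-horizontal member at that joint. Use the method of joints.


At the joint, only the diagonal has a vertical component, so vertical equilibrium gives:
F * sin(30) = 89
F = 89 / sin(30)
= 89 / 0.5
= 178.0 kN

178.0 kN


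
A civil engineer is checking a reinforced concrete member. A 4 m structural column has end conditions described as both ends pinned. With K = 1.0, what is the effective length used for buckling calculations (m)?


L_eff = K * L
= 1.0 * 4
= 4.0 m

4.0 m


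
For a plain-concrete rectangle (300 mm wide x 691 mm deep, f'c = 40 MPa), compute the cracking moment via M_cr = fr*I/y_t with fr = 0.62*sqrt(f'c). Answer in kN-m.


fr = 0.62 * sqrt(40) = 0.62 * 6.3246 = 3.9212 MPa
I = 300 * 691^3 / 12 = 8248484275.0 mm^4
y_t = 345.5 mm
M_cr = fr * I / y_t = 3.9212 * 8248484275.0 / 345.5 N-mm
= 93.6155 kN-m

93.6155 kN-m


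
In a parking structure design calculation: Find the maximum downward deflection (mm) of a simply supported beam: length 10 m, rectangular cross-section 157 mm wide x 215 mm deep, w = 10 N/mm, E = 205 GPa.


I = 157 * 215^3 / 12 = 130027072.92 mm^4
L = 10000.0 mm, w = 10 N/mm, E = 205000.0 MPa
delta = 5 * w * L^4 / (384 * E * I)
= 5 * 10 * 10000.0^4 / (384 * 205000.0 * 130027072.92)
= 48.8485 mm

48.8485 mm


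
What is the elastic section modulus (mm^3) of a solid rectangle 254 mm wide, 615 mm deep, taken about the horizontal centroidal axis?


S = b * h^2 / 6
= 254 * 615^2 / 6
= 254 * 378225 / 6
= 16011525.0 mm^3

16011525.0 mm^3


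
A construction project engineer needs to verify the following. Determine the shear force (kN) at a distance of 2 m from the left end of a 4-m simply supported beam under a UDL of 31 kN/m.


R_A = w * L / 2 = 31 * 4 / 2 = 62.0 kN
V(x) = R_A - w * x = 62.0 - 31 * 2
= 0.0 kN

0.0 kN


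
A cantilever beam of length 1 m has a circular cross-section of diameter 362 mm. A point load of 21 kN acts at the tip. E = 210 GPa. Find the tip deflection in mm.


I = pi * d^4 / 64 = pi * 362^4 / 64 = 842954592.04 mm^4
L = 1000.0 mm, P = 21000.0 N, E = 210000.0 MPa
delta = P * L^3 / (3 * E * I)
= 21000.0 * 1000.0^3 / (3 * 210000.0 * 842954592.04)
= 0.0395 mm

0.0395 mm


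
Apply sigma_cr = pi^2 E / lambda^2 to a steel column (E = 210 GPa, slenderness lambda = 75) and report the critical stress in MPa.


sigma_cr = pi^2 * E / lambda^2
= 9.8696 * 210000.0 / 75^2
= 9.8696 * 210000.0 / 5625
= 368.4652 MPa

368.4652 MPa


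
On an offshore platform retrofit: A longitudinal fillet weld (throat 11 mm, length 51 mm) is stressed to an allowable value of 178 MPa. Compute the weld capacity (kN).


Strength = throat * length * allowable stress
= 11 * 51 * 178 N
= 99858 N
= 99.86 kN

99.86 kN


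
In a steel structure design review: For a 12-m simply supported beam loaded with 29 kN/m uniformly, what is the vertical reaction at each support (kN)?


Total load = w * L = 29 * 12 = 348 kN
By symmetry, each reaction R = total / 2 = 348 / 2 = 174.0 kN

174.0 kN


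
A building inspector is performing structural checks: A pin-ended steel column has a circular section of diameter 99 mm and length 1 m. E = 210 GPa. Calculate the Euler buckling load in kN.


I = pi * d^4 / 64 = 4715314.64 mm^4
L = 1000.0 mm
P_cr = pi^2 * E * I / L^2
= 9.8696 * 210000.0 * 4715314.64 / 1000.0^2
= 9773040.92 N = 9773.0409 kN

9773.0409 kN


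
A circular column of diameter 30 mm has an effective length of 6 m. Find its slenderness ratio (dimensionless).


Radius of gyration r = d / 4 = 30 / 4 = 7.5 mm
L_eff = 6000.0 mm
Slenderness ratio = L / r = 6000.0 / 7.5 = 800.0 (dimensionless)

800.0 (dimensionless)


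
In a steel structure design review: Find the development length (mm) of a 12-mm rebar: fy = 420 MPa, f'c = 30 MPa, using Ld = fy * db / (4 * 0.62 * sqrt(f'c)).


Ld = (fy * db) / (4 * 0.62 * sqrt(f'c))
= (420 * 12) / (4 * 0.62 * sqrt(30))
= 5040 / 13.5835
= 371.04 mm

371.04 mm


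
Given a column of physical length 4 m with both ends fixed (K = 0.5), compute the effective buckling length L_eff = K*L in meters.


L_eff = K * L
= 0.5 * 4
= 2.0 m

2.0 m


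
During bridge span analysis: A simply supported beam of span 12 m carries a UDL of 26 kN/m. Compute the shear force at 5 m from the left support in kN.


R_A = w * L / 2 = 26 * 12 / 2 = 156.0 kN
V(x) = R_A - w * x = 156.0 - 26 * 5
= 26.0 kN

26.0 kN


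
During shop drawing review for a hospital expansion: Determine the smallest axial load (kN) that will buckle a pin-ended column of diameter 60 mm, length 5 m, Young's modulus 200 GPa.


I = pi * d^4 / 64 = 636172.51 mm^4
L = 5000.0 mm
P_cr = pi^2 * E * I / L^2
= 9.8696 * 200000.0 * 636172.51 / 5000.0^2
= 50230.17 N = 50.2302 kN

50.2302 kN


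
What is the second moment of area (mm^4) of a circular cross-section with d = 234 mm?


r = d / 2 = 234 / 2 = 117.0 mm
I = pi * r^4 / 4 = pi * 117.0^4 / 4
= 147174757.31 mm^4

147174757.31 mm^4


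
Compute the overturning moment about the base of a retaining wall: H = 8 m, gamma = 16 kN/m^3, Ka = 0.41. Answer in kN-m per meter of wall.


Pa = 0.5 * Ka * gamma * H^2
= 0.5 * 0.41 * 16 * 8^2
= 209.92 kN/m
Arm = H / 3 = 8 / 3 = 2.6667 m
Mo = Pa * arm = Pa * H / 3 = 209.92 * 8 / 3 = 559.7867 kN-m/m

559.7867 kN-m/m


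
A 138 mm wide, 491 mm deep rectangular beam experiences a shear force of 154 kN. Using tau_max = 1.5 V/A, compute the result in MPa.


A = b * h = 138 * 491 = 67758 mm^2
V = 154 kN = 154000.0 N
tau_max = 1.5 * V / A = 1.5 * 154000.0 / 67758
= 3.4092 MPa

3.4092 MPa


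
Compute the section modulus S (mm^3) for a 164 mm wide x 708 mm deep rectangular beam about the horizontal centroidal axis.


S = b * h^2 / 6
= 164 * 708^2 / 6
= 164 * 501264 / 6
= 13701216.0 mm^3

13701216.0 mm^3


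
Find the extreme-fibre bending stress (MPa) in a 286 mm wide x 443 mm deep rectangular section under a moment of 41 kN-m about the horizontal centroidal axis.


I = b * h^3 / 12 = 286 * 443^3 / 12 = 2072029650.17 mm^4
y = h / 2 = 443 / 2 = 221.5 mm
M = 41 kN-m = 41000000.0 N-mm
sigma = M * y / I = 41000000.0 * 221.5 / 2072029650.17
= 4.38 MPa

4.38 MPa


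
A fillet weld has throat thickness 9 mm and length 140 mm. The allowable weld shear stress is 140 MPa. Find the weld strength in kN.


Strength = throat * length * allowable stress
= 9 * 140 * 140 N
= 176400 N
= 176.4 kN

176.4 kN


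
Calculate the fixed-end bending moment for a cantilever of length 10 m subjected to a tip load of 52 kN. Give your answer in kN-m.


For a cantilever with a point load at the free end:
M_max = P * L = 52 * 10 = 520 kN-m

520 kN-m


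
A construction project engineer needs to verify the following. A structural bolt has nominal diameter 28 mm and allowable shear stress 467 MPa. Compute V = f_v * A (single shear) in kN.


A = pi * d^2 / 4 = pi * 28^2 / 4 = 615.7522 mm^2
V = f_v * A / 1000 = 467 * 615.7522 / 1000
= 287.5563 kN

287.5563 kN


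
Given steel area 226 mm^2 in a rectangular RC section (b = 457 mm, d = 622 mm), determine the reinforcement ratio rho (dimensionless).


rho = As / (b * d)
= 226 / (457 * 622)
= 226 / 284254
= 0.000795 (dimensionless)

0.000795 (dimensionless)


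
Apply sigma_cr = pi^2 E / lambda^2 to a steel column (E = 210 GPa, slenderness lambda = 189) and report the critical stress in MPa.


sigma_cr = pi^2 * E / lambda^2
= 9.8696 * 210000.0 / 189^2
= 9.8696 * 210000.0 / 35721
= 58.0224 MPa

58.0224 MPa


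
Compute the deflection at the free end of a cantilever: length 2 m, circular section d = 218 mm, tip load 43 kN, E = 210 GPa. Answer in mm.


I = pi * d^4 / 64 = pi * 218^4 / 64 = 110865360.4 mm^4
L = 2000.0 mm, P = 43000.0 N, E = 210000.0 MPa
delta = P * L^3 / (3 * E * I)
= 43000.0 * 2000.0^3 / (3 * 210000.0 * 110865360.4)
= 4.9252 mm

4.9252 mm


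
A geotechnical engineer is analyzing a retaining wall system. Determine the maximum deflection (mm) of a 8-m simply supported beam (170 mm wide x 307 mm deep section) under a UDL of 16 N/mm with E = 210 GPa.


I = 170 * 307^3 / 12 = 409904609.17 mm^4
L = 8000.0 mm, w = 16 N/mm, E = 210000.0 MPa
delta = 5 * w * L^4 / (384 * E * I)
= 5 * 16 * 8000.0^4 / (384 * 210000.0 * 409904609.17)
= 9.9133 mm

9.9133 mm


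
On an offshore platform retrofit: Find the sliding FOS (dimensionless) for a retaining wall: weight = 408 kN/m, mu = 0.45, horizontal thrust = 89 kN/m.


Resisting force = mu * W = 0.45 * 408 = 183.6 kN/m
FOS = Resisting / Driving = 183.6 / 89
= 2.0629 (dimensionless)

2.0629 (dimensionless)


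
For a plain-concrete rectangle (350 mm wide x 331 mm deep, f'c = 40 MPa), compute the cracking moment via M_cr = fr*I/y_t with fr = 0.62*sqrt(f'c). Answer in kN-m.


fr = 0.62 * sqrt(40) = 0.62 * 6.3246 = 3.9212 MPa
I = 350 * 331^3 / 12 = 1057720154.17 mm^4
y_t = 165.5 mm
M_cr = fr * I / y_t = 3.9212 * 1057720154.17 / 165.5 N-mm
= 25.0608 kN-m

25.0608 kN-m


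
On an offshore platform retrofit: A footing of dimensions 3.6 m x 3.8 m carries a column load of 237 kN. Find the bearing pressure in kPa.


A = 3.6 * 3.8 = 13.68 m^2
q = P / A = 237 / 13.68
= 17.3246 kPa

17.3246 kPa


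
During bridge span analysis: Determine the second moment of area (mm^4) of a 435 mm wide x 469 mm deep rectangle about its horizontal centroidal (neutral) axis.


I = b * h^3 / 12
= 435 * 469^3 / 12
= 435 * 103161709 / 12
= 3739611951.25 mm^4

3739611951.25 mm^4


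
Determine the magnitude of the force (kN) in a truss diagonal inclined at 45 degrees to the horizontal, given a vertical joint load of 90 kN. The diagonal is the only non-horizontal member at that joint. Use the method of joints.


At the joint, only the diagonal has a vertical component, so vertical equilibrium gives:
F * sin(45) = 90
F = 90 / sin(45)
= 90 / 0.707107
= 127.28 kN

127.28 kN


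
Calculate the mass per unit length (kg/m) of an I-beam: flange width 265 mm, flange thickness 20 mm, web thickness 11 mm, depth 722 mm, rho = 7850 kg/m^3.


A_flanges = 2 * 265 * 20 = 10600 mm^2
A_web = (722 - 2 * 20) * 11 = 7502 mm^2
A_total = 10600 + 7502 = 18102 mm^2 = 0.018102 m^2
Weight = rho * A = 7850 * 0.018102 = 142.1007 kg/m

142.1007 kg/m


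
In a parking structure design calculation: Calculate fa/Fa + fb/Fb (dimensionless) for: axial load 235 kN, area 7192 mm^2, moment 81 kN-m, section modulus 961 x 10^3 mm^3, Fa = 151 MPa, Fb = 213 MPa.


f_a = P / A = 235000.0 / 7192 = 32.6752 MPa
f_b = M / S = 81000000.0 / 961000.0 = 84.2872 MPa
Ratio = f_a / Fa + f_b / Fb
= 32.6752 / 151 + 84.2872 / 213
= 0.6121 (dimensionless)

0.6121 (dimensionless)


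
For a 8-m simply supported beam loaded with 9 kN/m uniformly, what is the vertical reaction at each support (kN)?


Total load = w * L = 9 * 8 = 72 kN
By symmetry, each reaction R = total / 2 = 72 / 2 = 36.0 kN

36.0 kN


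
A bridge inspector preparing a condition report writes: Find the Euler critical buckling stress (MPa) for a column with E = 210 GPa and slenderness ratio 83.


sigma_cr = pi^2 * E / lambda^2
= 9.8696 * 210000.0 / 83^2
= 9.8696 * 210000.0 / 6889
= 300.8589 MPa

300.8589 MPa


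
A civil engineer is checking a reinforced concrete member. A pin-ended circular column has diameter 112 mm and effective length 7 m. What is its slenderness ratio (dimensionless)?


Radius of gyration r = d / 4 = 112 / 4 = 28.0 mm
L_eff = 7000.0 mm
Slenderness ratio = L / r = 7000.0 / 28.0 = 250.0 (dimensionless)

250.0 (dimensionless)


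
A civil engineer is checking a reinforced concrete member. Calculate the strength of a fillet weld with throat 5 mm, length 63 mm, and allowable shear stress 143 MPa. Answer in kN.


Strength = throat * length * allowable stress
= 5 * 63 * 143 N
= 45045 N
= 45.05 kN

45.05 kN


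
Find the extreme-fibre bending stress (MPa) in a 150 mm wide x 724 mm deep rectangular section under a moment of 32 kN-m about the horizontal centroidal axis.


I = b * h^3 / 12 = 150 * 724^3 / 12 = 4743792800.0 mm^4
y = h / 2 = 724 / 2 = 362.0 mm
M = 32 kN-m = 32000000.0 N-mm
sigma = M * y / I = 32000000.0 * 362.0 / 4743792800.0
= 2.44 MPa

2.44 MPa


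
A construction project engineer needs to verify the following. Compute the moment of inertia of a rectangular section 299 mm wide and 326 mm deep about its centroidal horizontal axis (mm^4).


I = b * h^3 / 12
= 299 * 326^3 / 12
= 299 * 34645976 / 12
= 863262235.33 mm^4

863262235.33 mm^4


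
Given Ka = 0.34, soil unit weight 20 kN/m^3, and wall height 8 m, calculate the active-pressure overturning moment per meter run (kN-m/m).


Pa = 0.5 * Ka * gamma * H^2
= 0.5 * 0.34 * 20 * 8^2
= 217.6 kN/m
Arm = H / 3 = 8 / 3 = 2.6667 m
Mo = Pa * arm = Pa * H / 3 = 217.6 * 8 / 3 = 580.2667 kN-m/m

580.2667 kN-m/m


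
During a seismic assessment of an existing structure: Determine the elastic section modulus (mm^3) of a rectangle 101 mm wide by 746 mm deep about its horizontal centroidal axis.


S = b * h^2 / 6
= 101 * 746^2 / 6
= 101 * 556516 / 6
= 9368019.33 mm^3

9368019.33 mm^3


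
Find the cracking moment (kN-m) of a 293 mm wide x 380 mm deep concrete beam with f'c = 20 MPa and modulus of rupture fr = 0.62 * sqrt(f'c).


fr = 0.62 * sqrt(20) = 0.62 * 4.4721 = 2.7727 MPa
I = 293 * 380^3 / 12 = 1339791333.33 mm^4
y_t = 190.0 mm
M_cr = fr * I / y_t = 2.7727 * 1339791333.33 / 190.0 N-mm
= 19.552 kN-m

19.552 kN-m


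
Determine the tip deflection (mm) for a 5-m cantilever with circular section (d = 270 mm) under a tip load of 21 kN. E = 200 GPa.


I = pi * d^4 / 64 = pi * 270^4 / 64 = 260870490.85 mm^4
L = 5000.0 mm, P = 21000.0 N, E = 200000.0 MPa
delta = P * L^3 / (3 * E * I)
= 21000.0 * 5000.0^3 / (3 * 200000.0 * 260870490.85)
= 16.7708 mm

16.7708 mm


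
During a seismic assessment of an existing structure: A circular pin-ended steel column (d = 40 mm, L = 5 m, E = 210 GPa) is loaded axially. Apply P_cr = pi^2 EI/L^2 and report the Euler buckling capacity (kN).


I = pi * d^4 / 64 = 125663.71 mm^4
L = 5000.0 mm
P_cr = pi^2 * E * I / L^2
= 9.8696 * 210000.0 * 125663.71 / 5000.0^2
= 10418.11 N = 10.4181 kN

10.4181 kN


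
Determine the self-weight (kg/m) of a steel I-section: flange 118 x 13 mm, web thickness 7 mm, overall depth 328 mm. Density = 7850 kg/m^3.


A_flanges = 2 * 118 * 13 = 3068 mm^2
A_web = (328 - 2 * 13) * 7 = 2114 mm^2
A_total = 3068 + 2114 = 5182 mm^2 = 0.005182 m^2
Weight = rho * A = 7850 * 0.005182 = 40.6787 kg/m

40.6787 kg/m


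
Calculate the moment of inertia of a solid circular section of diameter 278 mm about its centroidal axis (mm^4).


r = d / 2 = 278 / 2 = 139.0 mm
I = pi * r^4 / 4 = pi * 139.0^4 / 4
= 293189952.0 mm^4

293189952.0 mm^4


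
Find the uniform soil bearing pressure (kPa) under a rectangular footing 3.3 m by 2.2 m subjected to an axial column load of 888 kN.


A = 3.3 * 2.2 = 7.26 m^2
q = P / A = 888 / 7.26
= 122.314 kPa

122.314 kPa


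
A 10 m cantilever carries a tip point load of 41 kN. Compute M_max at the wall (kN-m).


For a cantilever with a point load at the free end:
M_max = P * L = 41 * 10 = 410 kN-m

410 kN-m


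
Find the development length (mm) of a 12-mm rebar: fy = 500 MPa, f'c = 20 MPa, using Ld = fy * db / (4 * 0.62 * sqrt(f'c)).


Ld = (fy * db) / (4 * 0.62 * sqrt(f'c))
= (500 * 12) / (4 * 0.62 * sqrt(20))
= 6000 / 11.0909
= 540.98 mm

540.98 mm


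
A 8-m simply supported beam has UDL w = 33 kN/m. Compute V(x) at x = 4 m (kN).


R_A = w * L / 2 = 33 * 8 / 2 = 132.0 kN
V(x) = R_A - w * x = 132.0 - 33 * 4
= 0.0 kN

0.0 kN


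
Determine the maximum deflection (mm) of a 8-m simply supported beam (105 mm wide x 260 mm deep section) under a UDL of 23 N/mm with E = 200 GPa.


I = 105 * 260^3 / 12 = 153790000.0 mm^4
L = 8000.0 mm, w = 23 N/mm, E = 200000.0 MPa
delta = 5 * w * L^4 / (384 * E * I)
= 5 * 23 * 8000.0^4 / (384 * 200000.0 * 153790000.0)
= 39.8812 mm

39.8812 mm


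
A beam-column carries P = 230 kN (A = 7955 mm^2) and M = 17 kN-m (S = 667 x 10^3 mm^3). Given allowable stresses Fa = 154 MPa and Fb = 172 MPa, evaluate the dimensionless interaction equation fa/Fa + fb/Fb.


f_a = P / A = 230000.0 / 7955 = 28.9126 MPa
f_b = M / S = 17000000.0 / 667000.0 = 25.4873 MPa
Ratio = f_a / Fa + f_b / Fb
= 28.9126 / 154 + 25.4873 / 172
= 0.3359 (dimensionless)

0.3359 (dimensionless)


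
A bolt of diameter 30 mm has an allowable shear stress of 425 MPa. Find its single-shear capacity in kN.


A = pi * d^2 / 4 = pi * 30^2 / 4 = 706.8583 mm^2
V = f_v * A / 1000 = 425 * 706.8583 / 1000
= 300.4148 kN

300.4148 kN


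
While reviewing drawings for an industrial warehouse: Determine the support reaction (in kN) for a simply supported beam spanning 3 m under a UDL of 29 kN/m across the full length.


Total load = w * L = 29 * 3 = 87 kN
By symmetry, each reaction R = total / 2 = 87 / 2 = 43.5 kN

43.5 kN


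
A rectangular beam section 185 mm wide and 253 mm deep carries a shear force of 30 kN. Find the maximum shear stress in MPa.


A = b * h = 185 * 253 = 46805 mm^2
V = 30 kN = 30000.0 N
tau_max = 1.5 * V / A = 1.5 * 30000.0 / 46805
= 0.9614 MPa

0.9614 MPa


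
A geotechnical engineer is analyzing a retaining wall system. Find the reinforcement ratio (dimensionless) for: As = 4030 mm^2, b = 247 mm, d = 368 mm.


rho = As / (b * d)
= 4030 / (247 * 368)
= 4030 / 90896
= 0.044336 (dimensionless)

0.044336 (dimensionless)


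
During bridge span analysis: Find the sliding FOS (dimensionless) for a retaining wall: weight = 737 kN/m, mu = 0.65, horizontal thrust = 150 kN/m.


Resisting force = mu * W = 0.65 * 737 = 479.05 kN/m
FOS = Resisting / Driving = 479.05 / 150
= 3.1937 (dimensionless)

3.1937 (dimensionless)


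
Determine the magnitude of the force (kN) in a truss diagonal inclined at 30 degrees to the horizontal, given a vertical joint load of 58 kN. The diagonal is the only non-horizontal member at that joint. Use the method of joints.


At the joint, only the diagonal has a vertical component, so vertical equilibrium gives:
F * sin(30) = 58
F = 58 / sin(30)
= 58 / 0.5
= 116.0 kN

116.0 kN


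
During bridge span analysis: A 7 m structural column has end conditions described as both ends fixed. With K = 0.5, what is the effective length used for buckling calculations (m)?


L_eff = K * L
= 0.5 * 7
= 3.5 m

3.5 m


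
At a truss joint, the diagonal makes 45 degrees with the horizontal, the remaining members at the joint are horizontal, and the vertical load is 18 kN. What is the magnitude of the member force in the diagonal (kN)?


At the joint, only the diagonal has a vertical component, so vertical equilibrium gives:
F * sin(45) = 18
F = 18 / sin(45)
= 18 / 0.707107
= 25.46 kN

25.46 kN


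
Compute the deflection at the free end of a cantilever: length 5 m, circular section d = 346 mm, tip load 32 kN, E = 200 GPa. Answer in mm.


I = pi * d^4 / 64 = pi * 346^4 / 64 = 703516510.07 mm^4
L = 5000.0 mm, P = 32000.0 N, E = 200000.0 MPa
delta = P * L^3 / (3 * E * I)
= 32000.0 * 5000.0^3 / (3 * 200000.0 * 703516510.07)
= 9.4762 mm

9.4762 mm


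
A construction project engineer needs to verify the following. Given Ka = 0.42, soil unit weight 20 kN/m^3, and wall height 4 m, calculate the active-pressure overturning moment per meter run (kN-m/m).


Pa = 0.5 * Ka * gamma * H^2
= 0.5 * 0.42 * 20 * 4^2
= 67.2 kN/m
Arm = H / 3 = 4 / 3 = 1.3333 m
Mo = Pa * arm = Pa * H / 3 = 67.2 * 4 / 3 = 89.6 kN-m/m

89.6 kN-m/m


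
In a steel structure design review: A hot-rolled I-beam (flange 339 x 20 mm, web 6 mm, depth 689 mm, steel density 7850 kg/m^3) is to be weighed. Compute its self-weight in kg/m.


A_flanges = 2 * 339 * 20 = 13560 mm^2
A_web = (689 - 2 * 20) * 6 = 3894 mm^2
A_total = 13560 + 3894 = 17454 mm^2 = 0.017454 m^2
Weight = rho * A = 7850 * 0.017454 = 137.0139 kg/m

137.0139 kg/m


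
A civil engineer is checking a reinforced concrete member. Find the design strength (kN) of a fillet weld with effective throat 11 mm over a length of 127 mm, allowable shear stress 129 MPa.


Strength = throat * length * allowable stress
= 11 * 127 * 129 N
= 180213 N
= 180.21 kN

180.21 kN


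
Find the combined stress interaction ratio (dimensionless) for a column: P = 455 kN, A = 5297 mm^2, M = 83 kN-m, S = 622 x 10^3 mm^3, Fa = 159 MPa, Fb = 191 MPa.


f_a = P / A = 455000.0 / 5297 = 85.8977 MPa
f_b = M / S = 83000000.0 / 622000.0 = 133.4405 MPa
Ratio = f_a / Fa + f_b / Fb
= 85.8977 / 159 + 133.4405 / 191
= 1.2389 (dimensionless)

1.2389 (dimensionless)


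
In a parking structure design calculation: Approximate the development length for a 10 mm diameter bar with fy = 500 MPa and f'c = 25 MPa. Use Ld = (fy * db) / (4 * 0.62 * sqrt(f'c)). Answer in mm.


Ld = (fy * db) / (4 * 0.62 * sqrt(f'c))
= (500 * 10) / (4 * 0.62 * sqrt(25))
= 5000 / 12.4
= 403.23 mm

403.23 mm


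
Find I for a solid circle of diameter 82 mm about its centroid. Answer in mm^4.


r = d / 2 = 82 / 2 = 41.0 mm
I = pi * r^4 / 4 = pi * 41.0^4 / 4
= 2219347.5 mm^4

2219347.5 mm^4


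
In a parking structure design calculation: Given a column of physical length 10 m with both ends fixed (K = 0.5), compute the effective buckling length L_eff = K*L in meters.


L_eff = K * L
= 0.5 * 10
= 5.0 m

5.0 m


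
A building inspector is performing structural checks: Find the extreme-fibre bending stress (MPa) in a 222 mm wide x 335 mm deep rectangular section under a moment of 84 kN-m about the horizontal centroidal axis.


I = b * h^3 / 12 = 222 * 335^3 / 12 = 695514437.5 mm^4
y = h / 2 = 335 / 2 = 167.5 mm
M = 84 kN-m = 84000000.0 N-mm
sigma = M * y / I = 84000000.0 * 167.5 / 695514437.5
= 20.23 MPa

20.23 MPa


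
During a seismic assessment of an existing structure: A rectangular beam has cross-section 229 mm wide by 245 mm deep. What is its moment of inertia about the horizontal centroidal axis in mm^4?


I = b * h^3 / 12
= 229 * 245^3 / 12
= 229 * 14706125 / 12
= 280641885.42 mm^4

280641885.42 mm^4


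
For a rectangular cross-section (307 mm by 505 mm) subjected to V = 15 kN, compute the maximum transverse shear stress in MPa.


A = b * h = 307 * 505 = 155035 mm^2
V = 15 kN = 15000.0 N
tau_max = 1.5 * V / A = 1.5 * 15000.0 / 155035
= 0.1451 MPa

0.1451 MPa


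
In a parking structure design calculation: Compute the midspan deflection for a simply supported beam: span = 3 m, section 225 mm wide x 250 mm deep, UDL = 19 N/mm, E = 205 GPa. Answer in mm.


I = 225 * 250^3 / 12 = 292968750.0 mm^4
L = 3000.0 mm, w = 19 N/mm, E = 205000.0 MPa
delta = 5 * w * L^4 / (384 * E * I)
= 5 * 19 * 3000.0^4 / (384 * 205000.0 * 292968750.0)
= 0.3337 mm

0.3337 mm


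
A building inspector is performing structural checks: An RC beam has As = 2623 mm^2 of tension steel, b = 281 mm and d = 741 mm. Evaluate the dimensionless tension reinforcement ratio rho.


rho = As / (b * d)
= 2623 / (281 * 741)
= 2623 / 208221
= 0.012597 (dimensionless)

0.012597 (dimensionless)


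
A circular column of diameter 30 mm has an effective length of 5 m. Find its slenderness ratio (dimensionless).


Radius of gyration r = d / 4 = 30 / 4 = 7.5 mm
L_eff = 5000.0 mm
Slenderness ratio = L / r = 5000.0 / 7.5 = 666.67 (dimensionless)

666.67 (dimensionless)


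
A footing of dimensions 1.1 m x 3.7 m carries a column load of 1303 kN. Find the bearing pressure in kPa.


A = 1.1 * 3.7 = 4.07 m^2
q = P / A = 1303 / 4.07
= 320.1474 kPa

320.1474 kPa


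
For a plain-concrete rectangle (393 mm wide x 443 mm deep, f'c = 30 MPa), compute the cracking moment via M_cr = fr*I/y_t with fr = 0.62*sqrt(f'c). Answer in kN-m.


fr = 0.62 * sqrt(30) = 0.62 * 5.4772 = 3.3959 MPa
I = 393 * 443^3 / 12 = 2847229554.25 mm^4
y_t = 221.5 mm
M_cr = fr * I / y_t = 3.3959 * 2847229554.25 / 221.5 N-mm
= 43.6517 kN-m

43.6517 kN-m


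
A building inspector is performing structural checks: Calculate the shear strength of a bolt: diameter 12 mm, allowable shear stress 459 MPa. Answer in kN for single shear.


A = pi * d^2 / 4 = pi * 12^2 / 4 = 113.0973 mm^2
V = f_v * A / 1000 = 459 * 113.0973 / 1000
= 51.9117 kN

51.9117 kN


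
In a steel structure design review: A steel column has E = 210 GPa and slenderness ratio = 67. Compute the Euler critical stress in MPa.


sigma_cr = pi^2 * E / lambda^2
= 9.8696 * 210000.0 / 67^2
= 9.8696 * 210000.0 / 4489
= 461.7102 MPa

461.7102 MPa


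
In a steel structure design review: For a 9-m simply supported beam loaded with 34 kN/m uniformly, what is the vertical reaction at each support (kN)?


Total load = w * L = 34 * 9 = 306 kN
By symmetry, each reaction R = total / 2 = 306 / 2 = 153.0 kN

153.0 kN


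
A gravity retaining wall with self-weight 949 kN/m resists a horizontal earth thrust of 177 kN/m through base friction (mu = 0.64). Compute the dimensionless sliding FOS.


Resisting force = mu * W = 0.64 * 949 = 607.36 kN/m
FOS = Resisting / Driving = 607.36 / 177
= 3.4314 (dimensionless)

3.4314 (dimensionless)


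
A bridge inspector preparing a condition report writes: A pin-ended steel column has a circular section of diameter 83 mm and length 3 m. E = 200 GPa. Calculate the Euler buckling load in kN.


I = pi * d^4 / 64 = 2329604.88 mm^4
L = 3000.0 mm
P_cr = pi^2 * E * I / L^2
= 9.8696 * 200000.0 * 2329604.88 / 3000.0^2
= 510939.52 N = 510.9395 kN

510.9395 kN


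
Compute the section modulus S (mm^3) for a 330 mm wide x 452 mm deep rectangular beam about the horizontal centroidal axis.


S = b * h^2 / 6
= 330 * 452^2 / 6
= 330 * 204304 / 6
= 11236720.0 mm^3

11236720.0 mm^3


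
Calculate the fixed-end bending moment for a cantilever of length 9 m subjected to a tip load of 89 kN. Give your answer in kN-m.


For a cantilever with a point load at the free end:
M_max = P * L = 89 * 9 = 801 kN-m

801 kN-m


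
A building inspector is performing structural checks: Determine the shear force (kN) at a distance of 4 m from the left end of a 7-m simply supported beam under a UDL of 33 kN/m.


R_A = w * L / 2 = 33 * 7 / 2 = 115.5 kN
V(x) = R_A - w * x = 115.5 - 33 * 4
= -16.5 kN

-16.5 kN


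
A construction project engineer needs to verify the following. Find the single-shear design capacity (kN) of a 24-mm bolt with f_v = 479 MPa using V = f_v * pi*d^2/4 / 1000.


A = pi * d^2 / 4 = pi * 24^2 / 4 = 452.3893 mm^2
V = f_v * A / 1000 = 479 * 452.3893 / 1000
= 216.6945 kN

216.6945 kN


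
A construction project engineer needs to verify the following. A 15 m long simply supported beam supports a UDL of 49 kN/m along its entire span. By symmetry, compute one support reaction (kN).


Total load = w * L = 49 * 15 = 735 kN
By symmetry, each reaction R = total / 2 = 735 / 2 = 367.5 kN

367.5 kN


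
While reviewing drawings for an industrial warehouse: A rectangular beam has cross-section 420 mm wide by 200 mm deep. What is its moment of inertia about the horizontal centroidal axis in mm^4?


I = b * h^3 / 12
= 420 * 200^3 / 12
= 420 * 8000000 / 12
= 280000000.0 mm^4

280000000.0 mm^4


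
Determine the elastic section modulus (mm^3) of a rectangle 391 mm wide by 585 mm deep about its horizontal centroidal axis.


S = b * h^2 / 6
= 391 * 585^2 / 6
= 391 * 342225 / 6
= 22301662.5 mm^3

22301662.5 mm^3


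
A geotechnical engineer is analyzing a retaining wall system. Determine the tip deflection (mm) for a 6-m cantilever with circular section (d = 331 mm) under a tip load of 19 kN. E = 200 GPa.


I = pi * d^4 / 64 = pi * 331^4 / 64 = 589225961.58 mm^4
L = 6000.0 mm, P = 19000.0 N, E = 200000.0 MPa
delta = P * L^3 / (3 * E * I)
= 19000.0 * 6000.0^3 / (3 * 200000.0 * 589225961.58)
= 11.6084 mm

11.6084 mm


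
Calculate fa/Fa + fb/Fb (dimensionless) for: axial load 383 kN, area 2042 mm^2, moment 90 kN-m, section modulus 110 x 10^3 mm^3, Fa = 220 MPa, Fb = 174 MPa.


f_a = P / A = 383000.0 / 2042 = 187.5612 MPa
f_b = M / S = 90000000.0 / 110000.0 = 818.1818 MPa
Ratio = f_a / Fa + f_b / Fb
= 187.5612 / 220 + 818.1818 / 174
= 5.5547 (dimensionless)

5.5547 (dimensionless)


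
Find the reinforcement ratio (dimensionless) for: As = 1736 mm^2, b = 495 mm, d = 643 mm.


rho = As / (b * d)
= 1736 / (495 * 643)
= 1736 / 318285
= 0.005454 (dimensionless)

0.005454 (dimensionless)


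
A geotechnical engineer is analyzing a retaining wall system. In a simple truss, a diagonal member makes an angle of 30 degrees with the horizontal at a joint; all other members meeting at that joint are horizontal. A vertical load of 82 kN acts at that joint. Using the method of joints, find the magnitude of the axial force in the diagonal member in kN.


At the joint, only the diagonal has a vertical component, so vertical equilibrium gives:
F * sin(30) = 82
F = 82 / sin(30)
= 82 / 0.5
= 164.0 kN

164.0 kN


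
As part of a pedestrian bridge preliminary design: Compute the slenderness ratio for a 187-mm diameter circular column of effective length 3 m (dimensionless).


Radius of gyration r = d / 4 = 187 / 4 = 46.75 mm
L_eff = 3000.0 mm
Slenderness ratio = L / r = 3000.0 / 46.75 = 64.17 (dimensionless)

64.17 (dimensionless)


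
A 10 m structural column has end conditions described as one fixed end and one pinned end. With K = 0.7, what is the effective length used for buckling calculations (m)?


L_eff = K * L
= 0.7 * 10
= 7.0 m

7.0 m


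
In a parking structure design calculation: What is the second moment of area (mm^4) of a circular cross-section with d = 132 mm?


r = d / 2 = 132 / 2 = 66.0 mm
I = pi * r^4 / 4 = pi * 66.0^4 / 4
= 14902722.81 mm^4

14902722.81 mm^4


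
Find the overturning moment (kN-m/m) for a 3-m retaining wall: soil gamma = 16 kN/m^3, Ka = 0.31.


Pa = 0.5 * Ka * gamma * H^2
= 0.5 * 0.31 * 16 * 3^2
= 22.32 kN/m
Arm = H / 3 = 3 / 3 = 1.0 m
Mo = Pa * arm = Pa * H / 3 = 22.32 * 3 / 3 = 22.32 kN-m/m

22.32 kN-m/m


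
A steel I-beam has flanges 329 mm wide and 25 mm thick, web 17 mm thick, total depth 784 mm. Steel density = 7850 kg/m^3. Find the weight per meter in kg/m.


A_flanges = 2 * 329 * 25 = 16450 mm^2
A_web = (784 - 2 * 25) * 17 = 12478 mm^2
A_total = 16450 + 12478 = 28928 mm^2 = 0.028928 m^2
Weight = rho * A = 7850 * 0.028928 = 227.0848 kg/m

227.0848 kg/m


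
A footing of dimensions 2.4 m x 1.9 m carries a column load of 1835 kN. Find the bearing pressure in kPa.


A = 2.4 * 1.9 = 4.56 m^2
q = P / A = 1835 / 4.56
= 402.4123 kPa

402.4123 kPa


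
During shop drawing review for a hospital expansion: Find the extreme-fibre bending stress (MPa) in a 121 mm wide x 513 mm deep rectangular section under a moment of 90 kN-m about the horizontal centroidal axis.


I = b * h^3 / 12 = 121 * 513^3 / 12 = 1361307444.75 mm^4
y = h / 2 = 513 / 2 = 256.5 mm
M = 90 kN-m = 90000000.0 N-mm
sigma = M * y / I = 90000000.0 * 256.5 / 1361307444.75
= 16.96 MPa

16.96 MPa


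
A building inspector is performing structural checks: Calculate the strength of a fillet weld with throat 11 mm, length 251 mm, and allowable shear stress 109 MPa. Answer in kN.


Strength = throat * length * allowable stress
= 11 * 251 * 109 N
= 300949 N
= 300.95 kN

300.95 kN


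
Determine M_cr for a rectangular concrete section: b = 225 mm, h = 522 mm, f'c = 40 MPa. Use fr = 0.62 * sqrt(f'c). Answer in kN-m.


fr = 0.62 * sqrt(40) = 0.62 * 6.3246 = 3.9212 MPa
I = 225 * 522^3 / 12 = 2666937150.0 mm^4
y_t = 261.0 mm
M_cr = fr * I / y_t = 3.9212 * 2666937150.0 / 261.0 N-mm
= 40.0677 kN-m

40.0677 kN-m


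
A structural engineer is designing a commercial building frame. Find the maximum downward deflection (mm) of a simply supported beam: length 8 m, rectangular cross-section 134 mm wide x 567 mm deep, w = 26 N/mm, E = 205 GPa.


I = 134 * 567^3 / 12 = 2035507603.5 mm^4
L = 8000.0 mm, w = 26 N/mm, E = 205000.0 MPa
delta = 5 * w * L^4 / (384 * E * I)
= 5 * 26 * 8000.0^4 / (384 * 205000.0 * 2035507603.5)
= 3.3231 mm

3.3231 mm
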